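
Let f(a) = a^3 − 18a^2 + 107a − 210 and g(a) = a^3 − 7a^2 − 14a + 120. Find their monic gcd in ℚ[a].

Euclidean algorithm in ℚ[a]:
  a^3 − 18a^2 + 107a − 210 = (a^3 − 7a^2 − 14a + 120) + (−11a^2 + 121a − 330)
  a^3 − 7a^2 − 14a + 120 = (−(1/11)a − 4/11)(−11a^2 + 121a − 330) + (0)
Last nonzero remainder: −11a^2 + 121a − 330. Dividing through by −11 gives the monic gcd a^2 − 11a + 30.

a^2 − 11a + 30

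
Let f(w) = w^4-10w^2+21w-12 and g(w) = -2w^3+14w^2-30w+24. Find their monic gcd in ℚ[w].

w^2-3w+3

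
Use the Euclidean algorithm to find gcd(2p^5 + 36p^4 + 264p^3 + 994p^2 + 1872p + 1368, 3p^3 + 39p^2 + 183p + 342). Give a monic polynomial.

p^3 + 13p^2 + 61p + 114

Repeated division with remainder:
  2p^5 + 36p^4 + 264p^3 + 994p^2 + 1872p + 1368 = ((2/3)p^2 + (10/3)p + 4)(3p^3 + 39p^2 + 183p + 342) + (0)
Last nonzero remainder: 3p^3 + 39p^2 + 183p + 342. Dividing through by 3 gives the monic gcd p^3 + 13p^2 + 61p + 114.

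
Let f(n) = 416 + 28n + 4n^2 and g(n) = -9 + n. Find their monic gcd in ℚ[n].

Apply the Euclidean algorithm:
  4n^2 + 28n + 416 = (4n + 64)(n - 9) + (992)
  n - 9 = ((1/992)n - 9/992)(992) + (0)
The last nonzero remainder is the constant 992, so the polynomials are coprime and gcd = 1.

1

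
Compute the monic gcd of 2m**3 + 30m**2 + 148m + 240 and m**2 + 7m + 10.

m + 5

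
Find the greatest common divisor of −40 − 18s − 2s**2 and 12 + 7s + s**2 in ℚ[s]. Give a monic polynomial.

4 + s

Apply the Euclidean algorithm:
  −2s**2 − 18s − 40 = (−2)(s**2 + 7s + 12) + (−4s − 16)
  s**2 + 7s + 12 = (−(1/4)s − 3/4)(−4s − 16) + (0)
Last nonzero remainder: −4s − 16. Dividing through by −4 gives the monic gcd s + 4.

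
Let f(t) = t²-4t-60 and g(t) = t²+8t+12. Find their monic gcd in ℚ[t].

t+6

By polynomial division,
  t²-4t-60 = (t²+8t+12) + (-12t-72)
  t²+8t+12 = (-(1/12)t-1/6)(-12t-72) + (0)
Last nonzero remainder: -12t-72. Dividing through by -12 gives the monic gcd t+6.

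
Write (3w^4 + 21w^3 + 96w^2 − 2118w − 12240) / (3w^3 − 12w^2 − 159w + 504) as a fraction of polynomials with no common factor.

(w^3 + 15w^2 + 152w + 510)/(w^2 + 4w − 21)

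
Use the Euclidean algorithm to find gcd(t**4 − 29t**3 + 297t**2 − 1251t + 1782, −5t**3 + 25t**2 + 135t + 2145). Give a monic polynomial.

t − 11

Repeated division with remainder:
  t**4 − 29t**3 + 297t**2 − 1251t + 1782 = (−(1/5)t + 24/5)(−5t**3 + 25t**2 + 135t + 2145) + (204t**2 − 1470t − 8514)
  −5t**3 + 25t**2 + 135t + 2145 = (−(5/204)t − 125/2312)(204t**2 − 1470t − 8514) + (−(177045/1156)t + 1947495/1156)
  204t**2 − 1470t − 8514 = (−(78608/59015)t − 298248/59015)(−(177045/1156)t + 1947495/1156) + (0)
Last nonzero remainder: −(177045/1156)t + 1947495/1156. Dividing through by −177045/1156 gives the monic gcd t − 11.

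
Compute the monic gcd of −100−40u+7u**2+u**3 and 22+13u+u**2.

2+u

Repeated division with remainder:
  u**3+7u**2−40u−100 = (u−6)(u**2+13u+22) + (16u+32)
  u**2+13u+22 = ((1/16)u+11/16)(16u+32) + (0)
Last nonzero remainder: 16u+32. Dividing through by 16 gives the monic gcd u+2.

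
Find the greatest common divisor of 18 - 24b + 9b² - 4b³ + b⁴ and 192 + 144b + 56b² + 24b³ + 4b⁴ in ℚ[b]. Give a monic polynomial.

6 + b²

By polynomial division,
  b⁴ - 4b³ + 9b² - 24b + 18 = (1/4)(4b⁴ + 24b³ + 56b² + 144b + 192) + (-10b³ - 5b² - 60b - 30)
  4b⁴ + 24b³ + 56b² + 144b + 192 = (-(2/5)b - 11/5)(-10b³ - 5b² - 60b - 30) + (21b² + 126)
  -10b³ - 5b² - 60b - 30 = (-(10/21)b - 5/21)(21b² + 126) + (0)
Last nonzero remainder: 21b² + 126. Dividing through by 21 gives the monic gcd b² + 6.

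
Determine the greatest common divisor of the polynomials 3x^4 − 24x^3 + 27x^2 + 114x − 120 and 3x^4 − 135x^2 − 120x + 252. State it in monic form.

Euclidean algorithm in ℚ[x]:
  3x^4 − 24x^3 + 27x^2 + 114x − 120 = (3x^4 − 135x^2 − 120x + 252) + (−24x^3 + 162x^2 + 234x − 372)
  3x^4 − 135x^2 − 120x + 252 = (−(1/8)x − 27/32)(−24x^3 + 162x^2 + 234x − 372) + ((495/16)x^2 + (495/16)x − 495/8)
  −24x^3 + 162x^2 + 234x − 372 = (−(128/165)x + 992/165)((495/16)x^2 + (495/16)x − 495/8) + (0)
Last nonzero remainder: (495/16)x^2 + (495/16)x − 495/8. Dividing through by 495/16 gives the monic gcd x^2 + x − 2.

x^2 + x − 2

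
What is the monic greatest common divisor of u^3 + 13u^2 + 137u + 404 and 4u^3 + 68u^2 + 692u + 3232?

u^2 + 9u + 101

Repeated division with remainder:
  u^3 + 13u^2 + 137u + 404 = (1/4)(4u^3 + 68u^2 + 692u + 3232) + (−4u^2 − 36u − 404)
  4u^3 + 68u^2 + 692u + 3232 = (−u − 8)(−4u^2 − 36u − 404) + (0)
Last nonzero remainder: −4u^2 − 36u − 404. Dividing through by −4 gives the monic gcd u^2 + 9u + 101.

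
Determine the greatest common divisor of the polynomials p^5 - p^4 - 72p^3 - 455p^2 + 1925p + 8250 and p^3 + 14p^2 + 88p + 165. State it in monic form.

Apply the Euclidean algorithm:
  p^5 - p^4 - 72p^3 - 455p^2 + 1925p + 8250 = (p^2 - 15p + 50)(p^3 + 14p^2 + 88p + 165) + (0)
The last nonzero remainder p^3 + 14p^2 + 88p + 165 is already monic.

p^3 + 14p^2 + 88p + 165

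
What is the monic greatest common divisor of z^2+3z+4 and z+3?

Apply the Euclidean algorithm:
  z^2+3z+4 = (z)(z+3) + (4)
  z+3 = ((1/4)z+3/4)(4) + (0)
The last nonzero remainder is the constant 4, so the polynomials are coprime and gcd = 1.

1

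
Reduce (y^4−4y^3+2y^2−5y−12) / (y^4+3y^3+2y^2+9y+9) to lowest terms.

(y−4)/(y+3)

Euclidean algorithm in ℚ[y]:
  y^4−4y^3+2y^2−5y−12 = (y^4+3y^3+2y^2+9y+9) + (−7y^3−14y−21)
  y^4+3y^3+2y^2+9y+9 = (−(1/7)y−3/7)(−7y^3−14y−21) + (0)
Last nonzero remainder: −7y^3−14y−21. Dividing through by −7 gives the monic gcd y^3+2y+3.
Cancel y^3+2y+3 from numerator and denominator to get the reduced form.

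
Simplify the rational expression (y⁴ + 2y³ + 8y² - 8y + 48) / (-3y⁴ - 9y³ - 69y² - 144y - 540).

(-y² + 2y - 4)/(3y² - 3y + 45)

By polynomial division,
  y⁴ + 2y³ + 8y² - 8y + 48 = (-1/3)(-3y⁴ - 9y³ - 69y² - 144y - 540) + (-y³ - 15y² - 56y - 132)
  -3y⁴ - 9y³ - 69y² - 144y - 540 = (3y - 36)(-y³ - 15y² - 56y - 132) + (-441y² - 1764y - 5292)
  -y³ - 15y² - 56y - 132 = ((1/441)y + 11/441)(-441y² - 1764y - 5292) + (0)
Last nonzero remainder: -441y² - 1764y - 5292. Dividing through by -441 gives the monic gcd y² + 4y + 12.
Cancel y² + 4y + 12 from numerator and denominator to get the reduced form.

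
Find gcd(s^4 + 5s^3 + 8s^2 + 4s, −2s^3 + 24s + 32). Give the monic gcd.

s^2 + 4s + 4

Apply the Euclidean algorithm:
  s^4 + 5s^3 + 8s^2 + 4s = (−(1/2)s − 5/2)(−2s^3 + 24s + 32) + (20s^2 + 80s + 80)
  −2s^3 + 24s + 32 = (−(1/10)s + 2/5)(20s^2 + 80s + 80) + (0)
Last nonzero remainder: 20s^2 + 80s + 80. Dividing through by 20 gives the monic gcd s^2 + 4s + 4.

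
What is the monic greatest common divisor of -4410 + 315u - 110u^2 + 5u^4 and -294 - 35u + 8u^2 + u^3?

Repeated division with remainder:
  5u^4 - 110u^2 + 315u - 4410 = (5u - 40)(u^3 + 8u^2 - 35u - 294) + (385u^2 + 385u - 16170)
  u^3 + 8u^2 - 35u - 294 = ((1/385)u + 1/55)(385u^2 + 385u - 16170) + (0)
Last nonzero remainder: 385u^2 + 385u - 16170. Dividing through by 385 gives the monic gcd u^2 + u - 42.

-42 + u + u^2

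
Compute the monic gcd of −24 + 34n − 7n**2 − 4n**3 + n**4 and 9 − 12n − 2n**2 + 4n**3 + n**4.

−3 + 2n + n**2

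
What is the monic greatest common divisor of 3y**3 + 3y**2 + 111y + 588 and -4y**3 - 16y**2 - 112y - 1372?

By polynomial division,
  3y**3 + 3y**2 + 111y + 588 = (-3/4)(-4y**3 - 16y**2 - 112y - 1372) + (-9y**2 + 27y - 441)
  -4y**3 - 16y**2 - 112y - 1372 = ((4/9)y + 28/9)(-9y**2 + 27y - 441) + (0)
Last nonzero remainder: -9y**2 + 27y - 441. Dividing through by -9 gives the monic gcd y**2 - 3y + 49.

y**2 - 3y + 49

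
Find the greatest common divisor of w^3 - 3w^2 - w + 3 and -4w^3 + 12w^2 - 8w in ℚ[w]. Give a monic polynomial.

w - 1

Euclidean algorithm in ℚ[w]:
  w^3 - 3w^2 - w + 3 = (-1/4)(-4w^3 + 12w^2 - 8w) + (-3w + 3)
  -4w^3 + 12w^2 - 8w = ((4/3)w^2 - (8/3)w)(-3w + 3) + (0)
Last nonzero remainder: -3w + 3. Dividing through by -3 gives the monic gcd w - 1.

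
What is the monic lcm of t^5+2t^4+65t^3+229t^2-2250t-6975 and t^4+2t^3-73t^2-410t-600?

Repeated division with remainder:
  t^5+2t^4+65t^3+229t^2-2250t-6975 = (t)(t^4+2t^3-73t^2-410t-600) + (138t^3+639t^2-1650t-6975)
  t^4+2t^3-73t^2-410t-600 = ((1/138)t-121/6348)(138t^3+639t^2-1650t-6975) + (-(103395/2116)t^2-(206790/529)t-1550925/2116)
  138t^3+639t^2-1650t-6975 = (-(97336/34465)t+65596/6893)(-(103395/2116)t^2-(206790/529)t-1550925/2116) + (0)
Last nonzero remainder: -(103395/2116)t^2-(206790/529)t-1550925/2116. Dividing through by -103395/2116 gives the monic gcd t^2+8t+15.
Then lcm(f, g) = f·g / gcd(f, g); expanding and making the result monic gives the answer.

t^7-4t^6+13t^5-241t^4-6224t^3-2635t^2+131850t+279000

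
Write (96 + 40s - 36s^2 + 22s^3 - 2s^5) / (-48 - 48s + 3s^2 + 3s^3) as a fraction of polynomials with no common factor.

(24 - 20s + 10s^2 - 2s^3)/(-12 + 3s)

By polynomial division,
  -2s^5 + 22s^3 - 36s^2 + 40s + 96 = (-(2/3)s^2 + (2/3)s - 4)(3s^3 + 3s^2 - 48s - 48) + (-24s^2 - 120s - 96)
  3s^3 + 3s^2 - 48s - 48 = (-(1/8)s + 1/2)(-24s^2 - 120s - 96) + (0)
Last nonzero remainder: -24s^2 - 120s - 96. Dividing through by -24 gives the monic gcd s^2 + 5s + 4.
Cancel s^2 + 5s + 4 from numerator and denominator to get the reduced form.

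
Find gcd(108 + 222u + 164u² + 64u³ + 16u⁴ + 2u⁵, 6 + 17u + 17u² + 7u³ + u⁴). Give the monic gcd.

Apply the Euclidean algorithm:
  2u⁵ + 16u⁴ + 64u³ + 164u² + 222u + 108 = (2u + 2)(u⁴ + 7u³ + 17u² + 17u + 6) + (16u³ + 96u² + 176u + 96)
  u⁴ + 7u³ + 17u² + 17u + 6 = ((1/16)u + 1/16)(16u³ + 96u² + 176u + 96) + (0)
Last nonzero remainder: 16u³ + 96u² + 176u + 96. Dividing through by 16 gives the monic gcd u³ + 6u² + 11u + 6.

6 + 11u + 6u² + u³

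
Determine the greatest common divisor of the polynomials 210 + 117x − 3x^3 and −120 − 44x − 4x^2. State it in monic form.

Euclidean algorithm in ℚ[x]:
  −3x^3 + 117x + 210 = ((3/4)x − 33/4)(−4x^2 − 44x − 120) + (−156x − 780)
  −4x^2 − 44x − 120 = ((1/39)x + 2/13)(−156x − 780) + (0)
Last nonzero remainder: −156x − 780. Dividing through by −156 gives the monic gcd x + 5.

5 + x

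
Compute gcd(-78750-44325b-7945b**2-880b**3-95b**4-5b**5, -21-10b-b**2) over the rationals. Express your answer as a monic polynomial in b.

21+10b+b**2

Repeated division with remainder:
  -5b**5-95b**4-880b**3-7945b**2-44325b-78750 = (5b**3+45b**2+325b+3750)(-b**2-10b-21) + (0)
Last nonzero remainder: -b**2-10b-21. Dividing through by -1 gives the monic gcd b**2+10b+21.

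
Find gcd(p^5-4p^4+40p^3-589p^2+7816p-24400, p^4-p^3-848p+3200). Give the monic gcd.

p^3+7p^2+56p-400

Apply the Euclidean algorithm:
  p^5-4p^4+40p^3-589p^2+7816p-24400 = (p-3)(p^4-p^3-848p+3200) + (37p^3+259p^2+2072p-14800)
  p^4-p^3-848p+3200 = ((1/37)p-8/37)(37p^3+259p^2+2072p-14800) + (0)
Last nonzero remainder: 37p^3+259p^2+2072p-14800. Dividing through by 37 gives the monic gcd p^3+7p^2+56p-400.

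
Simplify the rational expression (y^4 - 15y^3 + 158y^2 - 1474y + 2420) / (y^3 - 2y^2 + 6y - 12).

(y^3 - 13y^2 + 132y - 1210)/(y^2 + 6)

Repeated division with remainder:
  y^4 - 15y^3 + 158y^2 - 1474y + 2420 = (y - 13)(y^3 - 2y^2 + 6y - 12) + (126y^2 - 1384y + 2264)
  y^3 - 2y^2 + 6y - 12 = ((1/126)y + 283/3969)(126y^2 - 1384y + 2264) + ((344170/3969)y - 688340/3969)
  126y^2 - 1384y + 2264 = ((250047/172085)y - 2246454/172085)((344170/3969)y - 688340/3969) + (0)
Last nonzero remainder: (344170/3969)y - 688340/3969. Dividing through by 344170/3969 gives the monic gcd y - 2.
Cancel y - 2 from numerator and denominator to get the reduced form.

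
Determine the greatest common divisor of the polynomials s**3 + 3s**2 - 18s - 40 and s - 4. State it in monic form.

By polynomial division,
  s**3 + 3s**2 - 18s - 40 = (s**2 + 7s + 10)(s - 4) + (0)
The last nonzero remainder s - 4 is already monic.

s - 4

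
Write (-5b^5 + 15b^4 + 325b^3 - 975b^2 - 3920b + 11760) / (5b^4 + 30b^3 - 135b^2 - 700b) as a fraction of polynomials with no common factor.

Apply the Euclidean algorithm:
  -5b^5 + 15b^4 + 325b^3 - 975b^2 - 3920b + 11760 = (-b + 9)(5b^4 + 30b^3 - 135b^2 - 700b) + (-80b^3 - 460b^2 + 2380b + 11760)
  5b^4 + 30b^3 - 135b^2 - 700b = (-(1/16)b - 1/64)(-80b^3 - 460b^2 + 2380b + 11760) + ((105/16)b^2 + (1155/16)b + 735/4)
  -80b^3 - 460b^2 + 2380b + 11760 = (-(256/21)b + 64)((105/16)b^2 + (1155/16)b + 735/4) + (0)
Last nonzero remainder: (105/16)b^2 + (1155/16)b + 735/4. Dividing through by 105/16 gives the monic gcd b^2 + 11b + 28.
Cancel b^2 + 11b + 28 from numerator and denominator to get the reduced form.

(-b^3 + 14b^2 - 61b + 84)/(b^2 - 5b)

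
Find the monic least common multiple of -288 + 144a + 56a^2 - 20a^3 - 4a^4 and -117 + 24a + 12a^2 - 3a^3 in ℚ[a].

936 - 972a + 142a^2 + 127a^3 - 36a^4 - 2a^5 + a^6

By polynomial division,
  -4a^4 - 20a^3 + 56a^2 + 144a - 288 = ((4/3)a + 12)(-3a^3 + 12a^2 + 24a - 117) + (-120a^2 + 12a + 1116)
  -3a^3 + 12a^2 + 24a - 117 = ((1/40)a - 39/400)(-120a^2 + 12a + 1116) + (-(273/100)a - 819/100)
  -120a^2 + 12a + 1116 = ((4000/91)a - 12400/91)(-(273/100)a - 819/100) + (0)
Last nonzero remainder: -(273/100)a - 819/100. Dividing through by -273/100 gives the monic gcd a + 3.
Then lcm(f, g) = f·g / gcd(f, g); expanding and making the result monic gives the answer.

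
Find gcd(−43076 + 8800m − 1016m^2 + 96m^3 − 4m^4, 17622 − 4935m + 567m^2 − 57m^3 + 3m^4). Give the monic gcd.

−979 + 111m − 13m^2 + m^3

By polynomial division,
  −4m^4 + 96m^3 − 1016m^2 + 8800m − 43076 = (−4/3)(3m^4 − 57m^3 + 567m^2 − 4935m + 17622) + (20m^3 − 260m^2 + 2220m − 19580)
  3m^4 − 57m^3 + 567m^2 − 4935m + 17622 = ((3/20)m − 9/10)(20m^3 − 260m^2 + 2220m − 19580) + (0)
Last nonzero remainder: 20m^3 − 260m^2 + 2220m − 19580. Dividing through by 20 gives the monic gcd m^3 − 13m^2 + 111m − 979.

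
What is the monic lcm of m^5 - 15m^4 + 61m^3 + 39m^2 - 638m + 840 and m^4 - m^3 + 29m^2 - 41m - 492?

Repeated division with remainder:
  m^5 - 15m^4 + 61m^3 + 39m^2 - 638m + 840 = (m - 14)(m^4 - m^3 + 29m^2 - 41m - 492) + (18m^3 + 486m^2 - 720m - 6048)
  m^4 - m^3 + 29m^2 - 41m - 492 = ((1/18)m - 14/9)(18m^3 + 486m^2 - 720m - 6048) + (825m^2 - 825m - 9900)
  18m^3 + 486m^2 - 720m - 6048 = ((6/275)m + 168/275)(825m^2 - 825m - 9900) + (0)
Last nonzero remainder: 825m^2 - 825m - 9900. Dividing through by 825 gives the monic gcd m^2 - m - 12.
Then lcm(f, g) = f·g / gcd(f, g); expanding and making the result monic gives the answer.

m^7 - 15m^6 + 102m^5 - 576m^4 + 1863m^3 + 2439m^2 - 26158m + 34440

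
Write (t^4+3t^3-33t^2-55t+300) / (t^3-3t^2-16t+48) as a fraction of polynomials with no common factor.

Repeated division with remainder:
  t^4+3t^3-33t^2-55t+300 = (t+6)(t^3-3t^2-16t+48) + (t^2-7t+12)
  t^3-3t^2-16t+48 = (t+4)(t^2-7t+12) + (0)
The last nonzero remainder t^2-7t+12 is already monic.
Cancel t^2-7t+12 from numerator and denominator to get the reduced form.

(t^2+10t+25)/(t+4)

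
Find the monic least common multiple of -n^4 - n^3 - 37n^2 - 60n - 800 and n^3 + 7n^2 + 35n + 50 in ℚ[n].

n^5 + 3n^4 + 39n^3 + 134n^2 + 920n + 1600

Euclidean algorithm in ℚ[n]:
  -n^4 - n^3 - 37n^2 - 60n - 800 = (-n + 6)(n^3 + 7n^2 + 35n + 50) + (-44n^2 - 220n - 1100)
  n^3 + 7n^2 + 35n + 50 = (-(1/44)n - 1/22)(-44n^2 - 220n - 1100) + (0)
Last nonzero remainder: -44n^2 - 220n - 1100. Dividing through by -44 gives the monic gcd n^2 + 5n + 25.
Then lcm(f, g) = f·g / gcd(f, g); expanding and making the result monic gives the answer.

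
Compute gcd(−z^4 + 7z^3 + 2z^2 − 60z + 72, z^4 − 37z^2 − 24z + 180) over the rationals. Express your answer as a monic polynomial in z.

z^3 − 5z^2 − 12z + 36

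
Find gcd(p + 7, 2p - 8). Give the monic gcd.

Euclidean algorithm in ℚ[p]:
  p + 7 = (1/2)(2p - 8) + (11)
  2p - 8 = ((2/11)p - 8/11)(11) + (0)
The last nonzero remainder is the constant 11, so the polynomials are coprime and gcd = 1.

1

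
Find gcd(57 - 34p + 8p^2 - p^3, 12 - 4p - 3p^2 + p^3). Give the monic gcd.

By polynomial division,
  -p^3 + 8p^2 - 34p + 57 = (-1)(p^3 - 3p^2 - 4p + 12) + (5p^2 - 38p + 69)
  p^3 - 3p^2 - 4p + 12 = ((1/5)p + 23/25)(5p^2 - 38p + 69) + ((429/25)p - 1287/25)
  5p^2 - 38p + 69 = ((125/429)p - 575/429)((429/25)p - 1287/25) + (0)
Last nonzero remainder: (429/25)p - 1287/25. Dividing through by 429/25 gives the monic gcd p - 3.

-3 + p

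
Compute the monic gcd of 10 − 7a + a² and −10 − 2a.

1

Apply the Euclidean algorithm:
  a² − 7a + 10 = (−(1/2)a + 6)(−2a − 10) + (70)
  −2a − 10 = (−(1/35)a − 1/7)(70) + (0)
The last nonzero remainder is the constant 70, so the polynomials are coprime and gcd = 1.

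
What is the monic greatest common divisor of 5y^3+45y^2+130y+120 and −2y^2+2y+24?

Repeated division with remainder:
  5y^3+45y^2+130y+120 = (−(5/2)y−25)(−2y^2+2y+24) + (240y+720)
  −2y^2+2y+24 = (−(1/120)y+1/30)(240y+720) + (0)
Last nonzero remainder: 240y+720. Dividing through by 240 gives the monic gcd y+3.

y+3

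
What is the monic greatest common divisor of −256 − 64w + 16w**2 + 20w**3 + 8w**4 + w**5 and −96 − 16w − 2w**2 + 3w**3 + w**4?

By polynomial division,
  w**5 + 8w**4 + 20w**3 + 16w**2 − 64w − 256 = (w + 5)(w**4 + 3w**3 − 2w**2 − 16w − 96) + (7w**3 + 42w**2 + 112w + 224)
  w**4 + 3w**3 − 2w**2 − 16w − 96 = ((1/7)w − 3/7)(7w**3 + 42w**2 + 112w + 224) + (0)
Last nonzero remainder: 7w**3 + 42w**2 + 112w + 224. Dividing through by 7 gives the monic gcd w**3 + 6w**2 + 16w + 32.

32 + 16w + 6w**2 + w**3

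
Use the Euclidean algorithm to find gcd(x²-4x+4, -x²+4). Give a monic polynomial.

By polynomial division,
  x²-4x+4 = (-1)(-x²+4) + (-4x+8)
  -x²+4 = ((1/4)x+1/2)(-4x+8) + (0)
Last nonzero remainder: -4x+8. Dividing through by -4 gives the monic gcd x-2.

x-2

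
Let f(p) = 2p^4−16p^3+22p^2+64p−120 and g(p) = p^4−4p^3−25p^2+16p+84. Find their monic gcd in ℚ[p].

p^2−4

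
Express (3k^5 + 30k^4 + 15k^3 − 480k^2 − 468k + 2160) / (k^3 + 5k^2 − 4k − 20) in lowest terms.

By polynomial division,
  3k^5 + 30k^4 + 15k^3 − 480k^2 − 468k + 2160 = (3k^2 + 15k − 48)(k^3 + 5k^2 − 4k − 20) + (−120k^2 − 360k + 1200)
  k^3 + 5k^2 − 4k − 20 = (−(1/120)k − 1/60)(−120k^2 − 360k + 1200) + (0)
Last nonzero remainder: −120k^2 − 360k + 1200. Dividing through by −120 gives the monic gcd k^2 + 3k − 10.
Cancel k^2 + 3k − 10 from numerator and denominator to get the reduced form.

(3k^3 + 21k^2 − 18k − 216)/(k + 2)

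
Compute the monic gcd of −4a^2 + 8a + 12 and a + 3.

By polynomial division,
  −4a^2 + 8a + 12 = (−4a + 20)(a + 3) + (−48)
  a + 3 = (−(1/48)a − 1/16)(−48) + (0)
The last nonzero remainder is the constant −48, so the polynomials are coprime and gcd = 1.

1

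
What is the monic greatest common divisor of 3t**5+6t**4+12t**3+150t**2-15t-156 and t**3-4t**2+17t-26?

Repeated division with remainder:
  3t**5+6t**4+12t**3+150t**2-15t-156 = (3t**2+18t+33)(t**3-4t**2+17t-26) + (54t**2-108t+702)
  t**3-4t**2+17t-26 = ((1/54)t-1/27)(54t**2-108t+702) + (0)
Last nonzero remainder: 54t**2-108t+702. Dividing through by 54 gives the monic gcd t**2-2t+13.

t**2-2t+13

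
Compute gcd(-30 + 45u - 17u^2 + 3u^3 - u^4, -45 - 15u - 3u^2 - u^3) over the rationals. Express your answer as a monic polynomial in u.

15 + u^2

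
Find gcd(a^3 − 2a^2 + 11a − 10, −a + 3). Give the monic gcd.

By polynomial division,
  a^3 − 2a^2 + 11a − 10 = (−a^2 − a − 14)(−a + 3) + (32)
  −a + 3 = (−(1/32)a + 3/32)(32) + (0)
The last nonzero remainder is the constant 32, so the polynomials are coprime and gcd = 1.

1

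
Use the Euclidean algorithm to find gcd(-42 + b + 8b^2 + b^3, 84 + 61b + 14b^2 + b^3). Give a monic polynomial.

Repeated division with remainder:
  b^3 + 8b^2 + b - 42 = (b^3 + 14b^2 + 61b + 84) + (-6b^2 - 60b - 126)
  b^3 + 14b^2 + 61b + 84 = (-(1/6)b - 2/3)(-6b^2 - 60b - 126) + (0)
Last nonzero remainder: -6b^2 - 60b - 126. Dividing through by -6 gives the monic gcd b^2 + 10b + 21.

21 + 10b + b^2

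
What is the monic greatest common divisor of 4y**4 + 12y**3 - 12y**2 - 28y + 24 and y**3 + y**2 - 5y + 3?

y**3 + y**2 - 5y + 3

Euclidean algorithm in ℚ[y]:
  4y**4 + 12y**3 - 12y**2 - 28y + 24 = (4y + 8)(y**3 + y**2 - 5y + 3) + (0)
The last nonzero remainder y**3 + y**2 - 5y + 3 is already monic.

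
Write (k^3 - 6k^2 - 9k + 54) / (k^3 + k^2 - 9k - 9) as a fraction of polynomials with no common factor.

Repeated division with remainder:
  k^3 - 6k^2 - 9k + 54 = (k^3 + k^2 - 9k - 9) + (-7k^2 + 63)
  k^3 + k^2 - 9k - 9 = (-(1/7)k - 1/7)(-7k^2 + 63) + (0)
Last nonzero remainder: -7k^2 + 63. Dividing through by -7 gives the monic gcd k^2 - 9.
Cancel k^2 - 9 from numerator and denominator to get the reduced form.

(k - 6)/(k + 1)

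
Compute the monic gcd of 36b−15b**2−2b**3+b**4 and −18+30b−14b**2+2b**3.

9−6b+b**2

Apply the Euclidean algorithm:
  b**4−2b**3−15b**2+36b = ((1/2)b+5/2)(2b**3−14b**2+30b−18) + (5b**2−30b+45)
  2b**3−14b**2+30b−18 = ((2/5)b−2/5)(5b**2−30b+45) + (0)
Last nonzero remainder: 5b**2−30b+45. Dividing through by 5 gives the monic gcd b**2−6b+9.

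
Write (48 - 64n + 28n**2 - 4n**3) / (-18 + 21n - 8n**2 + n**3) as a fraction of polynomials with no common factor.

(8 - 4n)/(-3 + n)

Euclidean algorithm in ℚ[n]:
  -4n**3 + 28n**2 - 64n + 48 = (-4)(n**3 - 8n**2 + 21n - 18) + (-4n**2 + 20n - 24)
  n**3 - 8n**2 + 21n - 18 = (-(1/4)n + 3/4)(-4n**2 + 20n - 24) + (0)
Last nonzero remainder: -4n**2 + 20n - 24. Dividing through by -4 gives the monic gcd n**2 - 5n + 6.
Cancel n**2 - 5n + 6 from numerator and denominator to get the reduced form.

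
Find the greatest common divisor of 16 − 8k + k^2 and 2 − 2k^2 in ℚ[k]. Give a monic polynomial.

By polynomial division,
  k^2 − 8k + 16 = (−1/2)(−2k^2 + 2) + (−8k + 17)
  −2k^2 + 2 = ((1/4)k + 17/32)(−8k + 17) + (−225/32)
  −8k + 17 = ((256/225)k − 544/225)(−225/32) + (0)
The last nonzero remainder is the constant −225/32, so the polynomials are coprime and gcd = 1.

1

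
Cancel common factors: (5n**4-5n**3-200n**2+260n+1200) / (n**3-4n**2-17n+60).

(5n**3+20n**2-100n-240)/(n**2+n-12)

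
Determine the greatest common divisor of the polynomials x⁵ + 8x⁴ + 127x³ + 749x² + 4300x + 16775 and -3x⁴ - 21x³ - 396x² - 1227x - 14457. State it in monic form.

x² - x + 61

Repeated division with remainder:
  x⁵ + 8x⁴ + 127x³ + 749x² + 4300x + 16775 = (-(1/3)x - 1/3)(-3x⁴ - 21x³ - 396x² - 1227x - 14457) + (-12x³ + 208x² - 928x + 11956)
  -3x⁴ - 21x³ - 396x² - 1227x - 14457 = ((1/4)x + 73/12)(-12x³ + 208x² - 928x + 11956) + (-(4288/3)x² + (4288/3)x - 261568/3)
  -12x³ + 208x² - 928x + 11956 = ((9/1072)x - 147/1072)(-(4288/3)x² + (4288/3)x - 261568/3) + (0)
Last nonzero remainder: -(4288/3)x² + (4288/3)x - 261568/3. Dividing through by -4288/3 gives the monic gcd x² - x + 61.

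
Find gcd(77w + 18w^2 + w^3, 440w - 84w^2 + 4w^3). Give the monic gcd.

Apply the Euclidean algorithm:
  w^3 + 18w^2 + 77w = (1/4)(4w^3 - 84w^2 + 440w) + (39w^2 - 33w)
  4w^3 - 84w^2 + 440w = ((4/39)w - 1048/507)(39w^2 - 33w) + ((62832/169)w)
  39w^2 - 33w = ((2197/20944)w - 169/1904)((62832/169)w) + (0)
Last nonzero remainder: (62832/169)w. Dividing through by 62832/169 gives the monic gcd w.

w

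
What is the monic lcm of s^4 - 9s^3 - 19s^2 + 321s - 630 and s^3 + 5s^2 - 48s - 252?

Apply the Euclidean algorithm:
  s^4 - 9s^3 - 19s^2 + 321s - 630 = (s - 14)(s^3 + 5s^2 - 48s - 252) + (99s^2 - 99s - 4158)
  s^3 + 5s^2 - 48s - 252 = ((1/99)s + 2/33)(99s^2 - 99s - 4158) + (0)
Last nonzero remainder: 99s^2 - 99s - 4158. Dividing through by 99 gives the monic gcd s^2 - s - 42.
Then lcm(f, g) = f·g / gcd(f, g); expanding and making the result monic gives the answer.

s^5 - 3s^4 - 73s^3 + 207s^2 + 1296s - 3780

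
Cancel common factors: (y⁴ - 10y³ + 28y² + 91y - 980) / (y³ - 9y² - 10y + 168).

(y² - 7y + 35)/(y - 6)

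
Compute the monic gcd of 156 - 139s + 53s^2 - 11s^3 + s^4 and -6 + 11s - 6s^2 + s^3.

Apply the Euclidean algorithm:
  s^4 - 11s^3 + 53s^2 - 139s + 156 = (s - 5)(s^3 - 6s^2 + 11s - 6) + (12s^2 - 78s + 126)
  s^3 - 6s^2 + 11s - 6 = ((1/12)s + 1/24)(12s^2 - 78s + 126) + ((15/4)s - 45/4)
  12s^2 - 78s + 126 = ((16/5)s - 56/5)((15/4)s - 45/4) + (0)
Last nonzero remainder: (15/4)s - 45/4. Dividing through by 15/4 gives the monic gcd s - 3.

-3 + s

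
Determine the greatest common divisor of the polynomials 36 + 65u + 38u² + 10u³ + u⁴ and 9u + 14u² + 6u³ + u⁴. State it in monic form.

9 + 14u + 6u² + u³

Apply the Euclidean algorithm:
  u⁴ + 10u³ + 38u² + 65u + 36 = (u⁴ + 6u³ + 14u² + 9u) + (4u³ + 24u² + 56u + 36)
  u⁴ + 6u³ + 14u² + 9u = ((1/4)u)(4u³ + 24u² + 56u + 36) + (0)
Last nonzero remainder: 4u³ + 24u² + 56u + 36. Dividing through by 4 gives the monic gcd u³ + 6u² + 14u + 9.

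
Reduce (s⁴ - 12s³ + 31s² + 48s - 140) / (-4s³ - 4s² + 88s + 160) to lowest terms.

By polynomial division,
  s⁴ - 12s³ + 31s² + 48s - 140 = (-(1/4)s + 13/4)(-4s³ - 4s² + 88s + 160) + (66s² - 198s - 660)
  -4s³ - 4s² + 88s + 160 = (-(2/33)s - 8/33)(66s² - 198s - 660) + (0)
Last nonzero remainder: 66s² - 198s - 660. Dividing through by 66 gives the monic gcd s² - 3s - 10.
Cancel s² - 3s - 10 from numerator and denominator to get the reduced form.

(-s² + 9s - 14)/(4s + 16)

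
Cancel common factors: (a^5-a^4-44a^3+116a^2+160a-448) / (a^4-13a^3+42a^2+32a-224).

(a^2+5a-14)/(a-7)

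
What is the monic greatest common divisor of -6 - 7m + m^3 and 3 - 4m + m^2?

Apply the Euclidean algorithm:
  m^3 - 7m - 6 = (m + 4)(m^2 - 4m + 3) + (6m - 18)
  m^2 - 4m + 3 = ((1/6)m - 1/6)(6m - 18) + (0)
Last nonzero remainder: 6m - 18. Dividing through by 6 gives the monic gcd m - 3.

-3 + m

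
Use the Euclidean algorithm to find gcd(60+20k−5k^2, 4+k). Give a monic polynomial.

1

Euclidean algorithm in ℚ[k]:
  −5k^2+20k+60 = (−5k+40)(k+4) + (−100)
  k+4 = (−(1/100)k−1/25)(−100) + (0)
The last nonzero remainder is the constant −100, so the polynomials are coprime and gcd = 1.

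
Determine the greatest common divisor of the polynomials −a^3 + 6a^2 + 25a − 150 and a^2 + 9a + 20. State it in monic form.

a + 5

Repeated division with remainder:
  −a^3 + 6a^2 + 25a − 150 = (−a + 15)(a^2 + 9a + 20) + (−90a − 450)
  a^2 + 9a + 20 = (−(1/90)a − 2/45)(−90a − 450) + (0)
Last nonzero remainder: −90a − 450. Dividing through by −90 gives the monic gcd a + 5.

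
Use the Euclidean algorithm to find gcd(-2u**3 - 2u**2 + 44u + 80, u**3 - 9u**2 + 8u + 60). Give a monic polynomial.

By polynomial division,
  -2u**3 - 2u**2 + 44u + 80 = (-2)(u**3 - 9u**2 + 8u + 60) + (-20u**2 + 60u + 200)
  u**3 - 9u**2 + 8u + 60 = (-(1/20)u + 3/10)(-20u**2 + 60u + 200) + (0)
Last nonzero remainder: -20u**2 + 60u + 200. Dividing through by -20 gives the monic gcd u**2 - 3u - 10.

u**2 - 3u - 10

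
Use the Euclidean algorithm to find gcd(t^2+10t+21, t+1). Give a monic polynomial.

Euclidean algorithm in ℚ[t]:
  t^2+10t+21 = (t+9)(t+1) + (12)
  t+1 = ((1/12)t+1/12)(12) + (0)
The last nonzero remainder is the constant 12, so the polynomials are coprime and gcd = 1.

1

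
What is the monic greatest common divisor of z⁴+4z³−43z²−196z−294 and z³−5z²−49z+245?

Euclidean algorithm in ℚ[z]:
  z⁴+4z³−43z²−196z−294 = (z+9)(z³−5z²−49z+245) + (51z²−2499)
  z³−5z²−49z+245 = ((1/51)z−5/51)(51z²−2499) + (0)
Last nonzero remainder: 51z²−2499. Dividing through by 51 gives the monic gcd z²−49.

z²−49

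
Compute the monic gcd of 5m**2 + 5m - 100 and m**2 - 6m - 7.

1

Euclidean algorithm in ℚ[m]:
  5m**2 + 5m - 100 = (5)(m**2 - 6m - 7) + (35m - 65)
  m**2 - 6m - 7 = ((1/35)m - 29/245)(35m - 65) + (-720/49)
  35m - 65 = (-(343/144)m + 637/144)(-720/49) + (0)
The last nonzero remainder is the constant -720/49, so the polynomials are coprime and gcd = 1.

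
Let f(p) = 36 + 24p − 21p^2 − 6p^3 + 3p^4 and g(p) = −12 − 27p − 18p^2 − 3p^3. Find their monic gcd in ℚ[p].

1 + p

By polynomial division,
  3p^4 − 6p^3 − 21p^2 + 24p + 36 = (−p + 8)(−3p^3 − 18p^2 − 27p − 12) + (96p^2 + 228p + 132)
  −3p^3 − 18p^2 − 27p − 12 = (−(1/32)p − 29/256)(96p^2 + 228p + 132) + ((189/64)p + 189/64)
  96p^2 + 228p + 132 = ((2048/63)p + 2816/63)((189/64)p + 189/64) + (0)
Last nonzero remainder: (189/64)p + 189/64. Dividing through by 189/64 gives the monic gcd p + 1.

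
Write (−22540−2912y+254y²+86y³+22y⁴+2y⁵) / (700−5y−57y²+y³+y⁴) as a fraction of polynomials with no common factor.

Euclidean algorithm in ℚ[y]:
  2y⁵+22y⁴+86y³+254y²−2912y−22540 = (2y+20)(y⁴+y³−57y²−5y+700) + (180y³+1404y²−4212y−36540)
  y⁴+y³−57y²−5y+700 = ((1/180)y−17/450)(180y³+1404y²−4212y−36540) + ((486/25)y²+(972/25)y−3402/5)
  180y³+1404y²−4212y−36540 = ((250/27)y+1450/27)((486/25)y²+(972/25)y−3402/5) + (0)
Last nonzero remainder: (486/25)y²+(972/25)y−3402/5. Dividing through by 486/25 gives the monic gcd y²+2y−35.
Cancel y²+2y−35 from numerator and denominator to get the reduced form.

(644+120y+18y²+2y³)/(−20−y+y²)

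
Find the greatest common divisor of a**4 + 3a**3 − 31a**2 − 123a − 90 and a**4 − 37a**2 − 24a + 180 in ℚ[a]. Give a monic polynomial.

By polynomial division,
  a**4 + 3a**3 − 31a**2 − 123a − 90 = (a**4 − 37a**2 − 24a + 180) + (3a**3 + 6a**2 − 99a − 270)
  a**4 − 37a**2 − 24a + 180 = ((1/3)a − 2/3)(3a**3 + 6a**2 − 99a − 270) + (0)
Last nonzero remainder: 3a**3 + 6a**2 − 99a − 270. Dividing through by 3 gives the monic gcd a**3 + 2a**2 − 33a − 90.

a**3 + 2a**2 − 33a − 90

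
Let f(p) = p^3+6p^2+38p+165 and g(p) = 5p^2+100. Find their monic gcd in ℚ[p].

1

Euclidean algorithm in ℚ[p]:
  p^3+6p^2+38p+165 = ((1/5)p+6/5)(5p^2+100) + (18p+45)
  5p^2+100 = ((5/18)p−25/36)(18p+45) + (525/4)
  18p+45 = ((24/175)p+12/35)(525/4) + (0)
The last nonzero remainder is the constant 525/4, so the polynomials are coprime and gcd = 1.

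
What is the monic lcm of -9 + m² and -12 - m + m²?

By polynomial division,
  m² - 9 = (m² - m - 12) + (m + 3)
  m² - m - 12 = (m - 4)(m + 3) + (0)
The last nonzero remainder m + 3 is already monic.
Then lcm(f, g) = f·g / gcd(f, g); expanding and making the result monic gives the answer.

36 - 9m - 4m² + m³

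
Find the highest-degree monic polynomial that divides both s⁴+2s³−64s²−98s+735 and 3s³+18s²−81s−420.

s+7

By polynomial division,
  s⁴+2s³−64s²−98s+735 = ((1/3)s−4/3)(3s³+18s²−81s−420) + (−13s²−66s+175)
  3s³+18s²−81s−420 = (−(3/13)s−36/169)(−13s²−66s+175) + (−(9240/169)s−64680/169)
  −13s²−66s+175 = ((2197/9240)s−845/1848)(−(9240/169)s−64680/169) + (0)
Last nonzero remainder: −(9240/169)s−64680/169. Dividing through by −9240/169 gives the monic gcd s+7.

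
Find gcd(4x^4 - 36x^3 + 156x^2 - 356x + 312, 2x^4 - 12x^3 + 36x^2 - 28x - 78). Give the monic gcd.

x^3 - 7x^2 + 25x - 39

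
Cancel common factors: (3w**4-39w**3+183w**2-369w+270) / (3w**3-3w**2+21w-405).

(w**3-8w**2+21w-18)/(w**2+4w+27)

By polynomial division,
  3w**4-39w**3+183w**2-369w+270 = (w-12)(3w**3-3w**2+21w-405) + (126w**2+288w-4590)
  3w**3-3w**2+21w-405 = ((1/42)w-23/294)(126w**2+288w-4590) + ((7488/49)w-37440/49)
  126w**2+288w-4590 = ((343/416)w+2499/416)((7488/49)w-37440/49) + (0)
Last nonzero remainder: (7488/49)w-37440/49. Dividing through by 7488/49 gives the monic gcd w-5.
Cancel w-5 from numerator and denominator to get the reduced form.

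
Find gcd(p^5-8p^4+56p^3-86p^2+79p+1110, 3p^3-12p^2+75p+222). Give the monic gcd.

Apply the Euclidean algorithm:
  p^5-8p^4+56p^3-86p^2+79p+1110 = ((1/3)p^2-(4/3)p+5)(3p^3-12p^2+75p+222) + (0)
Last nonzero remainder: 3p^3-12p^2+75p+222. Dividing through by 3 gives the monic gcd p^3-4p^2+25p+74.

p^3-4p^2+25p+74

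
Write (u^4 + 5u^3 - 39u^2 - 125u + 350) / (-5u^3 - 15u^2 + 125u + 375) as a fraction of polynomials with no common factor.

Euclidean algorithm in ℚ[u]:
  u^4 + 5u^3 - 39u^2 - 125u + 350 = (-(1/5)u - 2/5)(-5u^3 - 15u^2 + 125u + 375) + (-20u^2 + 500)
  -5u^3 - 15u^2 + 125u + 375 = ((1/4)u + 3/4)(-20u^2 + 500) + (0)
Last nonzero remainder: -20u^2 + 500. Dividing through by -20 gives the monic gcd u^2 - 25.
Cancel u^2 - 25 from numerator and denominator to get the reduced form.

(-u^2 - 5u + 14)/(5u + 15)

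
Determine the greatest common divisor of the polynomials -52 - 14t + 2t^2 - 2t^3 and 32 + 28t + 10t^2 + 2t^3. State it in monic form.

2 + t

Euclidean algorithm in ℚ[t]:
  -2t^3 + 2t^2 - 14t - 52 = (-1)(2t^3 + 10t^2 + 28t + 32) + (12t^2 + 14t - 20)
  2t^3 + 10t^2 + 28t + 32 = ((1/6)t + 23/36)(12t^2 + 14t - 20) + ((403/18)t + 403/9)
  12t^2 + 14t - 20 = ((216/403)t - 180/403)((403/18)t + 403/9) + (0)
Last nonzero remainder: (403/18)t + 403/9. Dividing through by 403/18 gives the monic gcd t + 2.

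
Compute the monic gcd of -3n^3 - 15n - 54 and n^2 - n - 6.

Apply the Euclidean algorithm:
  -3n^3 - 15n - 54 = (-3n - 3)(n^2 - n - 6) + (-36n - 72)
  n^2 - n - 6 = (-(1/36)n + 1/12)(-36n - 72) + (0)
Last nonzero remainder: -36n - 72. Dividing through by -36 gives the monic gcd n + 2.

n + 2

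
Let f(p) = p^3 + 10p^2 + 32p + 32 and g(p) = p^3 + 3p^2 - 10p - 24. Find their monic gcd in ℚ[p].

By polynomial division,
  p^3 + 10p^2 + 32p + 32 = (p^3 + 3p^2 - 10p - 24) + (7p^2 + 42p + 56)
  p^3 + 3p^2 - 10p - 24 = ((1/7)p - 3/7)(7p^2 + 42p + 56) + (0)
Last nonzero remainder: 7p^2 + 42p + 56. Dividing through by 7 gives the monic gcd p^2 + 6p + 8.

p^2 + 6p + 8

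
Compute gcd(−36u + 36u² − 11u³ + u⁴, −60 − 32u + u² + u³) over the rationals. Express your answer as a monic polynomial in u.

−6 + u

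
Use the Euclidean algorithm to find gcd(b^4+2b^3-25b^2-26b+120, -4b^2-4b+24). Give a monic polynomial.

Euclidean algorithm in ℚ[b]:
  b^4+2b^3-25b^2-26b+120 = (-(1/4)b^2-(1/4)b+5)(-4b^2-4b+24) + (0)
Last nonzero remainder: -4b^2-4b+24. Dividing through by -4 gives the monic gcd b^2+b-6.

b^2+b-6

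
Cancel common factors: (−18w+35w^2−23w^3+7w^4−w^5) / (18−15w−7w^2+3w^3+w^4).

(−9w+4w^2−w^3)/(9+6w+w^2)

By polynomial division,
  −w^5+7w^4−23w^3+35w^2−18w = (−w+10)(w^4+3w^3−7w^2−15w+18) + (−60w^3+90w^2+150w−180)
  w^4+3w^3−7w^2−15w+18 = (−(1/60)w−3/40)(−60w^3+90w^2+150w−180) + ((9/4)w^2−(27/4)w+9/2)
  −60w^3+90w^2+150w−180 = (−(80/3)w−40)((9/4)w^2−(27/4)w+9/2) + (0)
Last nonzero remainder: (9/4)w^2−(27/4)w+9/2. Dividing through by 9/4 gives the monic gcd w^2−3w+2.
Cancel w^2−3w+2 from numerator and denominator to get the reduced form.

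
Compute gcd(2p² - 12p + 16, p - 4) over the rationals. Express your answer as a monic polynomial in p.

p - 4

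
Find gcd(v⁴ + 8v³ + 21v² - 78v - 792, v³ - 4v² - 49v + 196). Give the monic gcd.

By polynomial division,
  v⁴ + 8v³ + 21v² - 78v - 792 = (v + 12)(v³ - 4v² - 49v + 196) + (118v² + 314v - 3144)
  v³ - 4v² - 49v + 196 = ((1/118)v - 393/6962)(118v² + 314v - 3144) + (-(16120/3481)v + 64480/3481)
  118v² + 314v - 3144 = (-(205379/8060)v - 1368033/8060)(-(16120/3481)v + 64480/3481) + (0)
Last nonzero remainder: -(16120/3481)v + 64480/3481. Dividing through by -16120/3481 gives the monic gcd v - 4.

v - 4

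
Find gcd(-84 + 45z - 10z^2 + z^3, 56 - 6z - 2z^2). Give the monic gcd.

-4 + z

Apply the Euclidean algorithm:
  z^3 - 10z^2 + 45z - 84 = (-(1/2)z + 13/2)(-2z^2 - 6z + 56) + (112z - 448)
  -2z^2 - 6z + 56 = (-(1/56)z - 1/8)(112z - 448) + (0)
Last nonzero remainder: 112z - 448. Dividing through by 112 gives the monic gcd z - 4.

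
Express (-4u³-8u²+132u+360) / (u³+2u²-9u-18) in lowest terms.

(-4u²+4u+120)/(u²-u-6)

By polynomial division,
  -4u³-8u²+132u+360 = (-4)(u³+2u²-9u-18) + (96u+288)
  u³+2u²-9u-18 = ((1/96)u²-(1/96)u-1/16)(96u+288) + (0)
Last nonzero remainder: 96u+288. Dividing through by 96 gives the monic gcd u+3.
Cancel u+3 from numerator and denominator to get the reduced form.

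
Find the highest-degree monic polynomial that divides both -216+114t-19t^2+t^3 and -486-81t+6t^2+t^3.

Apply the Euclidean algorithm:
  t^3-19t^2+114t-216 = (t^3+6t^2-81t-486) + (-25t^2+195t+270)
  t^3+6t^2-81t-486 = (-(1/25)t-69/125)(-25t^2+195t+270) + ((936/25)t-8424/25)
  -25t^2+195t+270 = (-(625/936)t-125/156)((936/25)t-8424/25) + (0)
Last nonzero remainder: (936/25)t-8424/25. Dividing through by 936/25 gives the monic gcd t-9.

-9+t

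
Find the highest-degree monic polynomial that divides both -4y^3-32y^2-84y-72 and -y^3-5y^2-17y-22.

Repeated division with remainder:
  -4y^3-32y^2-84y-72 = (4)(-y^3-5y^2-17y-22) + (-12y^2-16y+16)
  -y^3-5y^2-17y-22 = ((1/12)y+11/36)(-12y^2-16y+16) + (-(121/9)y-242/9)
  -12y^2-16y+16 = ((108/121)y-72/121)(-(121/9)y-242/9) + (0)
Last nonzero remainder: -(121/9)y-242/9. Dividing through by -121/9 gives the monic gcd y+2.

y+2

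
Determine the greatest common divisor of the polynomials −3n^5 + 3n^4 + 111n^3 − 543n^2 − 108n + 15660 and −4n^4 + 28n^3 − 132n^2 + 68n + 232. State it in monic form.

Apply the Euclidean algorithm:
  −3n^5 + 3n^4 + 111n^3 − 543n^2 − 108n + 15660 = ((3/4)n + 9/2)(−4n^4 + 28n^3 − 132n^2 + 68n + 232) + (84n^3 − 588n + 14616)
  −4n^4 + 28n^3 − 132n^2 + 68n + 232 = (−(1/21)n + 1/3)(84n^3 − 588n + 14616) + (−160n^2 + 960n − 4640)
  84n^3 − 588n + 14616 = (−(21/40)n − 63/20)(−160n^2 + 960n − 4640) + (0)
Last nonzero remainder: −160n^2 + 960n − 4640. Dividing through by −160 gives the monic gcd n^2 − 6n + 29.

n^2 − 6n + 29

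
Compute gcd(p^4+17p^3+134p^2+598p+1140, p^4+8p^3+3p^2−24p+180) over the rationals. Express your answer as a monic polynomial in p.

p^2+11p+30

By polynomial division,
  p^4+17p^3+134p^2+598p+1140 = (p^4+8p^3+3p^2−24p+180) + (9p^3+131p^2+622p+960)
  p^4+8p^3+3p^2−24p+180 = ((1/9)p−59/81)(9p^3+131p^2+622p+960) + ((2374/81)p^2+(26114/81)p+23740/27)
  9p^3+131p^2+622p+960 = ((729/2374)p+1296/1187)((2374/81)p^2+(26114/81)p+23740/27) + (0)
Last nonzero remainder: (2374/81)p^2+(26114/81)p+23740/27. Dividing through by 2374/81 gives the monic gcd p^2+11p+30.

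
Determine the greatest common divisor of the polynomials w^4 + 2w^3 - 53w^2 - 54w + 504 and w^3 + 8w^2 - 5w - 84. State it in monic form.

Repeated division with remainder:
  w^4 + 2w^3 - 53w^2 - 54w + 504 = (w - 6)(w^3 + 8w^2 - 5w - 84) + (0)
The last nonzero remainder w^3 + 8w^2 - 5w - 84 is already monic.

w^3 + 8w^2 - 5w - 84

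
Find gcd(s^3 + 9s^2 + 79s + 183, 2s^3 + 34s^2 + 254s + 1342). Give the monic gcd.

s^2 + 6s + 61

Apply the Euclidean algorithm:
  s^3 + 9s^2 + 79s + 183 = (1/2)(2s^3 + 34s^2 + 254s + 1342) + (-8s^2 - 48s - 488)
  2s^3 + 34s^2 + 254s + 1342 = (-(1/4)s - 11/4)(-8s^2 - 48s - 488) + (0)
Last nonzero remainder: -8s^2 - 48s - 488. Dividing through by -8 gives the monic gcd s^2 + 6s + 61.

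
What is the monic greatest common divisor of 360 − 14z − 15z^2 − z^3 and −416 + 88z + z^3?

Repeated division with remainder:
  −z^3 − 15z^2 − 14z + 360 = (−1)(z^3 + 88z − 416) + (−15z^2 + 74z − 56)
  z^3 + 88z − 416 = (−(1/15)z − 74/225)(−15z^2 + 74z − 56) + ((24436/225)z − 97744/225)
  −15z^2 + 74z − 56 = (−(3375/24436)z + 1575/12218)((24436/225)z − 97744/225) + (0)
Last nonzero remainder: (24436/225)z − 97744/225. Dividing through by 24436/225 gives the monic gcd z − 4.

−4 + z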